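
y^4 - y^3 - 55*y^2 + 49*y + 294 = (y - 7)*(y - 3)*(y + 2)*(y + 7)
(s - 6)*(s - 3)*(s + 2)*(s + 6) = s^4 - s^3 - 42*s^2 + 36*s + 216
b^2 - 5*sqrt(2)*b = b*(b - 5*sqrt(2))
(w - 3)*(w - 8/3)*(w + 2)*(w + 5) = w^4 + 4*w^3/3 - 65*w^2/3 - 2*w/3 + 80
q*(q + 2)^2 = q^3 + 4*q^2 + 4*q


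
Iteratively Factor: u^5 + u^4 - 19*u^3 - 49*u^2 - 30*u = (u + 2)*(u^4 - u^3 - 17*u^2 - 15*u) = (u + 2)*(u + 3)*(u^3 - 4*u^2 - 5*u) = (u + 1)*(u + 2)*(u + 3)*(u^2 - 5*u) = u*(u + 1)*(u + 2)*(u + 3)*(u - 5)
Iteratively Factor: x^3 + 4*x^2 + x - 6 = (x - 1)*(x^2 + 5*x + 6) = (x - 1)*(x + 3)*(x + 2)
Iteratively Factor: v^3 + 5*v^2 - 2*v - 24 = (v - 2)*(v^2 + 7*v + 12) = (v - 2)*(v + 4)*(v + 3)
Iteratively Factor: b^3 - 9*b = (b - 3)*(b^2 + 3*b) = (b - 3)*(b + 3)*(b)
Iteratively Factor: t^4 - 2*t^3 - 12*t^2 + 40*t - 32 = (t - 2)*(t^3 - 12*t + 16) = (t - 2)*(t + 4)*(t^2 - 4*t + 4) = (t - 2)^2*(t + 4)*(t - 2)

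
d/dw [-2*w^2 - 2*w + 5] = -4*w - 2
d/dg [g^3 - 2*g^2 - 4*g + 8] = 3*g^2 - 4*g - 4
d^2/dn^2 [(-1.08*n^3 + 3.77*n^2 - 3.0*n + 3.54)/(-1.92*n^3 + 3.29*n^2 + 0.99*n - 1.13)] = (-14.151168*n^6 + 78.672384*n^5 - 341.414784*n^4 + 583.350222*n^3 - 358.980042*n^2 + 52.094412*n - 36.17605)/(7.077888*n^9 - 36.384768*n^8 + 51.398208*n^7 + 14.407399*n^6 - 69.330105*n^5 + 14.132688*n^4 + 28.467783*n^3 - 9.280464*n^2 - 3.792393*n + 1.442897)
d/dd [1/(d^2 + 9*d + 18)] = (-2*d - 9)/(d^2 + 9*d + 18)^2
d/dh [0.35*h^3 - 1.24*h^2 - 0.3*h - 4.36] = 1.05*h^2 - 2.48*h - 0.3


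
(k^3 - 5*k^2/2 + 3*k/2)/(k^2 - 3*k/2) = k - 1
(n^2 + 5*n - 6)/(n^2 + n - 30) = (n - 1)/(n - 5)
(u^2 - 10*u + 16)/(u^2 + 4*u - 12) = (u - 8)/(u + 6)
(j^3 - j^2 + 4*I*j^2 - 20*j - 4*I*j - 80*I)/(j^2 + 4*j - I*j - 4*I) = (j^2 + j*(-5 + 4*I) - 20*I)/(j - I)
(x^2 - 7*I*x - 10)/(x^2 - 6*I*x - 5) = (x - 2*I)/(x - I)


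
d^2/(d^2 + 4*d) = d/(d + 4)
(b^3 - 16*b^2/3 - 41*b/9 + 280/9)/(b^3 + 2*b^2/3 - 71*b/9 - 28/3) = (3*b^2 - 23*b + 40)/(3*b^2 - 5*b - 12)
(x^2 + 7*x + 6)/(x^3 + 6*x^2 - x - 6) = 1/(x - 1)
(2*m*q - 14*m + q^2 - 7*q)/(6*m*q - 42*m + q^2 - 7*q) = (2*m + q)/(6*m + q)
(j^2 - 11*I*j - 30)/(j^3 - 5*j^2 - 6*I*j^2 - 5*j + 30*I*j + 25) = (j - 6*I)/(j^2 - j*(5 + I) + 5*I)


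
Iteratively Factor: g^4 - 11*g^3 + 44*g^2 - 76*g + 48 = (g - 2)*(g^3 - 9*g^2 + 26*g - 24) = (g - 2)^2*(g^2 - 7*g + 12) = (g - 4)*(g - 2)^2*(g - 3)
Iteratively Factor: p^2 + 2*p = (p + 2)*(p)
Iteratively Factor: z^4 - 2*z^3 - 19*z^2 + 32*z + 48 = (z - 4)*(z^3 + 2*z^2 - 11*z - 12) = (z - 4)*(z - 3)*(z^2 + 5*z + 4) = (z - 4)*(z - 3)*(z + 4)*(z + 1)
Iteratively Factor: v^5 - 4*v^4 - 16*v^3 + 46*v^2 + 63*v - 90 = (v + 3)*(v^4 - 7*v^3 + 5*v^2 + 31*v - 30) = (v - 5)*(v + 3)*(v^3 - 2*v^2 - 5*v + 6) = (v - 5)*(v - 3)*(v + 3)*(v^2 + v - 2) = (v - 5)*(v - 3)*(v + 2)*(v + 3)*(v - 1)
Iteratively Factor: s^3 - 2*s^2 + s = (s)*(s^2 - 2*s + 1) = s*(s - 1)*(s - 1)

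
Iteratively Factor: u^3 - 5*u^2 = (u)*(u^2 - 5*u) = u^2*(u - 5)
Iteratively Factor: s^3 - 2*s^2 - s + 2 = (s - 1)*(s^2 - s - 2) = (s - 2)*(s - 1)*(s + 1)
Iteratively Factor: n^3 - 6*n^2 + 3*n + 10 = (n - 5)*(n^2 - n - 2) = (n - 5)*(n + 1)*(n - 2)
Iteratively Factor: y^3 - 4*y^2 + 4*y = (y)*(y^2 - 4*y + 4) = y*(y - 2)*(y - 2)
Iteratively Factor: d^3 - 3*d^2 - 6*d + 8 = (d - 1)*(d^2 - 2*d - 8) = (d - 1)*(d + 2)*(d - 4)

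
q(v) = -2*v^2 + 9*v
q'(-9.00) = 45.00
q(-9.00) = -243.00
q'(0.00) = 9.00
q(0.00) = 0.00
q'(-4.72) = 27.88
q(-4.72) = -87.04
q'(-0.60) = 11.40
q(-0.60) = -6.12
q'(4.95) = -10.80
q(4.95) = -4.46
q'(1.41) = 3.36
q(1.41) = 8.71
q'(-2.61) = 19.44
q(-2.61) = -37.11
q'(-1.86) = 16.44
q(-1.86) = -23.66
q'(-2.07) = 17.28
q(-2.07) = -27.20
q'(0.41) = 7.36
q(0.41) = 3.35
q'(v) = 9 - 4*v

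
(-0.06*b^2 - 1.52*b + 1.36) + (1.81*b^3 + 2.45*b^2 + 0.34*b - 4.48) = 1.81*b^3 + 2.39*b^2 - 1.18*b - 3.12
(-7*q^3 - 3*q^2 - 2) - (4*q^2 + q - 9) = -7*q^3 - 7*q^2 - q + 7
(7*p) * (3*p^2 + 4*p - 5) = 21*p^3 + 28*p^2 - 35*p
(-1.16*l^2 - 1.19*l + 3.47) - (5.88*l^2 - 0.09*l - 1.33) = -7.04*l^2 - 1.1*l + 4.8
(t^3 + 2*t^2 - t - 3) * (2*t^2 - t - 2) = 2*t^5 + 3*t^4 - 6*t^3 - 9*t^2 + 5*t + 6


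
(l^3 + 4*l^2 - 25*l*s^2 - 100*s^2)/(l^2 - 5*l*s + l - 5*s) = (l^2 + 5*l*s + 4*l + 20*s)/(l + 1)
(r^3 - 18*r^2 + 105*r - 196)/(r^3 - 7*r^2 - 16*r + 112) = (r - 7)/(r + 4)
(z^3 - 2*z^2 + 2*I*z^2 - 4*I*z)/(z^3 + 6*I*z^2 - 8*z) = (z - 2)/(z + 4*I)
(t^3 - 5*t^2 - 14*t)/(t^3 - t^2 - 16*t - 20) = t*(t - 7)/(t^2 - 3*t - 10)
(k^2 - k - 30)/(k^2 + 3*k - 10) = (k - 6)/(k - 2)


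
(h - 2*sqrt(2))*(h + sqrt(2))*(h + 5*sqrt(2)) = h^3 + 4*sqrt(2)*h^2 - 14*h - 20*sqrt(2)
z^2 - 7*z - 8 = (z - 8)*(z + 1)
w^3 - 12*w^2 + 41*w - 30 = (w - 6)*(w - 5)*(w - 1)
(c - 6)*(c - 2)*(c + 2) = c^3 - 6*c^2 - 4*c + 24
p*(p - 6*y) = p^2 - 6*p*y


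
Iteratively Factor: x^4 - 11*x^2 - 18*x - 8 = (x + 1)*(x^3 - x^2 - 10*x - 8) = (x + 1)*(x + 2)*(x^2 - 3*x - 4) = (x + 1)^2*(x + 2)*(x - 4)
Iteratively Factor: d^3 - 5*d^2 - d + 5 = (d - 5)*(d^2 - 1) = (d - 5)*(d - 1)*(d + 1)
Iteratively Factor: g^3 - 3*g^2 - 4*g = (g + 1)*(g^2 - 4*g) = (g - 4)*(g + 1)*(g)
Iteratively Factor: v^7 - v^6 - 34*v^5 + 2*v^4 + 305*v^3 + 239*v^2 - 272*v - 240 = (v + 1)*(v^6 - 2*v^5 - 32*v^4 + 34*v^3 + 271*v^2 - 32*v - 240) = (v - 1)*(v + 1)*(v^5 - v^4 - 33*v^3 + v^2 + 272*v + 240) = (v - 5)*(v - 1)*(v + 1)*(v^4 + 4*v^3 - 13*v^2 - 64*v - 48) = (v - 5)*(v - 4)*(v - 1)*(v + 1)*(v^3 + 8*v^2 + 19*v + 12) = (v - 5)*(v - 4)*(v - 1)*(v + 1)*(v + 4)*(v^2 + 4*v + 3) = (v - 5)*(v - 4)*(v - 1)*(v + 1)*(v + 3)*(v + 4)*(v + 1)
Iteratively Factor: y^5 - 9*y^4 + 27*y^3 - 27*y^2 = (y - 3)*(y^4 - 6*y^3 + 9*y^2) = y*(y - 3)*(y^3 - 6*y^2 + 9*y) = y^2*(y - 3)*(y^2 - 6*y + 9) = y^2*(y - 3)^2*(y - 3)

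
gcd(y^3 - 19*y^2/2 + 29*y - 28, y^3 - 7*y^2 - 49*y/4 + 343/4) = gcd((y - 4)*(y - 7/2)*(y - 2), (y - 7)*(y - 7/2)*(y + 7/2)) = y - 7/2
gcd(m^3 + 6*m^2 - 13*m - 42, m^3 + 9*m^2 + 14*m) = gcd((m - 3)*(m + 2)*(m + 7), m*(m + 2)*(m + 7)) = m^2 + 9*m + 14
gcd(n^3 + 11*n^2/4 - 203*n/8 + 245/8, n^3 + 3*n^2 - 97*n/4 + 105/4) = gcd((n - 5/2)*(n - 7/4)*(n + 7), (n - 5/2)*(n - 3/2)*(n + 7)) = n^2 + 9*n/2 - 35/2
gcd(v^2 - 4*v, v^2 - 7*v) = v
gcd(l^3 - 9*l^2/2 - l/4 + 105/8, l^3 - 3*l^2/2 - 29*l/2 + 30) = l - 5/2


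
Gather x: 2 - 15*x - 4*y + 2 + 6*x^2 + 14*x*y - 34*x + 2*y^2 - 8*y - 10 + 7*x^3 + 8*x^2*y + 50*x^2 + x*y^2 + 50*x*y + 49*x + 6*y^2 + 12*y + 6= 7*x^3 + x^2*(8*y + 56) + x*(y^2 + 64*y) + 8*y^2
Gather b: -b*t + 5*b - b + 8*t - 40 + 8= b*(4 - t) + 8*t - 32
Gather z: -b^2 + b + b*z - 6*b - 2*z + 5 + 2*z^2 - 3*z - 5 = -b^2 - 5*b + 2*z^2 + z*(b - 5)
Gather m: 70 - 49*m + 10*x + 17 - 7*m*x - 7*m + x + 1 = m*(-7*x - 56) + 11*x + 88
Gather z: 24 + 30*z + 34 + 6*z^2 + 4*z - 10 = 6*z^2 + 34*z + 48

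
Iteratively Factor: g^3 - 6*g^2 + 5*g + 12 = (g - 3)*(g^2 - 3*g - 4) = (g - 3)*(g + 1)*(g - 4)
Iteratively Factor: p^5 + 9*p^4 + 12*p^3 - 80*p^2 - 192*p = (p + 4)*(p^4 + 5*p^3 - 8*p^2 - 48*p) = p*(p + 4)*(p^3 + 5*p^2 - 8*p - 48) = p*(p + 4)^2*(p^2 + p - 12) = p*(p - 3)*(p + 4)^2*(p + 4)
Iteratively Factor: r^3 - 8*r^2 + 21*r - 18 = (r - 3)*(r^2 - 5*r + 6) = (r - 3)^2*(r - 2)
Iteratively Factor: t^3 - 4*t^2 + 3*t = (t - 3)*(t^2 - t) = t*(t - 3)*(t - 1)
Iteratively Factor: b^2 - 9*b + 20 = (b - 4)*(b - 5)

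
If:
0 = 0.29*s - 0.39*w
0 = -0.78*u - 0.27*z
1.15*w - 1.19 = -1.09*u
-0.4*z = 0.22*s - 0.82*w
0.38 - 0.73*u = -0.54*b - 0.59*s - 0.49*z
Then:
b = -6.64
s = 2.44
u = -0.82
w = 1.82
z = 2.38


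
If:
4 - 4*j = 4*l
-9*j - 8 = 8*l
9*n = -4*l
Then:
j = -16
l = 17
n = -68/9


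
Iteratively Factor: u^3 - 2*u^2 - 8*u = (u + 2)*(u^2 - 4*u) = u*(u + 2)*(u - 4)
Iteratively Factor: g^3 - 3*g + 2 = (g + 2)*(g^2 - 2*g + 1) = (g - 1)*(g + 2)*(g - 1)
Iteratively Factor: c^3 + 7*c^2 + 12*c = (c + 3)*(c^2 + 4*c) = c*(c + 3)*(c + 4)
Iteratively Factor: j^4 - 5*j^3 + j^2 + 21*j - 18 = (j - 1)*(j^3 - 4*j^2 - 3*j + 18) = (j - 3)*(j - 1)*(j^2 - j - 6) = (j - 3)^2*(j - 1)*(j + 2)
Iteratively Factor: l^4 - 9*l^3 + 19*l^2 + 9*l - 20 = (l + 1)*(l^3 - 10*l^2 + 29*l - 20) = (l - 4)*(l + 1)*(l^2 - 6*l + 5) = (l - 4)*(l - 1)*(l + 1)*(l - 5)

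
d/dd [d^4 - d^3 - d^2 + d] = 4*d^3 - 3*d^2 - 2*d + 1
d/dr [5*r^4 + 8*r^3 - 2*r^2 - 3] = 4*r*(5*r^2 + 6*r - 1)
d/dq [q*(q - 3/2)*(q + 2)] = 3*q^2 + q - 3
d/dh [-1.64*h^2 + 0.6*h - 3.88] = 0.6 - 3.28*h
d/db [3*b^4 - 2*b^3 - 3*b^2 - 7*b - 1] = 12*b^3 - 6*b^2 - 6*b - 7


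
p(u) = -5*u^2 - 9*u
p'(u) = -10*u - 9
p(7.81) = -375.27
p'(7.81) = -87.10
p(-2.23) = -4.79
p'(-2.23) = 13.30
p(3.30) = -84.15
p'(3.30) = -42.00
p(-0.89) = 4.05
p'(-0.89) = -0.10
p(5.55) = -203.96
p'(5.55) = -64.50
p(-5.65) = -108.76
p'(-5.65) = 47.50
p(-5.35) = -94.96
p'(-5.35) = 44.50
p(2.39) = -50.07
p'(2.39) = -32.90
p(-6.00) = -126.00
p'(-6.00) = 51.00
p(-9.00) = -324.00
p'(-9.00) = 81.00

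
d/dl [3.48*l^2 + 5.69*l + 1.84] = 6.96*l + 5.69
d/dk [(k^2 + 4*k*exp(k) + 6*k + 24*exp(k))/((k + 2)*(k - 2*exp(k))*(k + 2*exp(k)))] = (2*(k + 2)*(k - 2*exp(k))*(k + 2*exp(k))*(2*k*exp(k) + k + 14*exp(k) + 3) - (k + 2)*(k - 2*exp(k))*(2*exp(k) + 1)*(k^2 + 4*k*exp(k) + 6*k + 24*exp(k)) + (k + 2)*(k + 2*exp(k))*(2*exp(k) - 1)*(k^2 + 4*k*exp(k) + 6*k + 24*exp(k)) - (k - 2*exp(k))*(k + 2*exp(k))*(k^2 + 4*k*exp(k) + 6*k + 24*exp(k)))/((k + 2)^2*(k - 2*exp(k))^2*(k + 2*exp(k))^2)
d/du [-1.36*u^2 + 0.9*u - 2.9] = 0.9 - 2.72*u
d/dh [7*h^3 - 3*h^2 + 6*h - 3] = 21*h^2 - 6*h + 6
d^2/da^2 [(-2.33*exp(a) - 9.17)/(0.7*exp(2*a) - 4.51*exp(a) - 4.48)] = (-1.1417*exp(4*a) - 25.32901*exp(3*a) + 43.00779*exp(2*a) - 254.470013*exp(a) + 138.513984)*exp(a)/(0.343*exp(6*a) - 6.6297*exp(5*a) + 36.12861*exp(4*a) - 6.87369099999999*exp(3*a) - 231.223104*exp(2*a) - 271.552512*exp(a) - 89.915392)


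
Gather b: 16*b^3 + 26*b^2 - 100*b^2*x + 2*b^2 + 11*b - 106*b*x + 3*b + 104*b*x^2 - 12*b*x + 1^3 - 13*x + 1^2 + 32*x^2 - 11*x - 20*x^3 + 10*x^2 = 16*b^3 + b^2*(28 - 100*x) + b*(104*x^2 - 118*x + 14) - 20*x^3 + 42*x^2 - 24*x + 2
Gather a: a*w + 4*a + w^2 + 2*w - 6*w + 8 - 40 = a*(w + 4) + w^2 - 4*w - 32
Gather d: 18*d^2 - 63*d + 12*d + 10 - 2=18*d^2 - 51*d + 8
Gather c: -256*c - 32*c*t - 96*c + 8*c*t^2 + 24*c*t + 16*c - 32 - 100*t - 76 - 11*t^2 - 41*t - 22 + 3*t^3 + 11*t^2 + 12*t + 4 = c*(8*t^2 - 8*t - 336) + 3*t^3 - 129*t - 126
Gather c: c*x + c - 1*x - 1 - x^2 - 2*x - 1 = c*(x + 1) - x^2 - 3*x - 2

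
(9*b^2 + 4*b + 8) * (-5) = -45*b^2 - 20*b - 40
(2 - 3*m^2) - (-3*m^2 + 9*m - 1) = 3 - 9*m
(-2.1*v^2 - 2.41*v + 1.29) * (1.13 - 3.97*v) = 8.337*v^3 + 7.1947*v^2 - 7.8446*v + 1.4577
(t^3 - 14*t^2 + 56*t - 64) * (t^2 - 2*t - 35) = t^5 - 16*t^4 + 49*t^3 + 314*t^2 - 1832*t + 2240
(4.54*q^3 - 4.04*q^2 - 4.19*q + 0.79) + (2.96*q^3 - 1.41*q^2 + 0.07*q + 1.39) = 7.5*q^3 - 5.45*q^2 - 4.12*q + 2.18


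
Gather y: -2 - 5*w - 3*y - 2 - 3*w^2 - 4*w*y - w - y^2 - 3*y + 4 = -3*w^2 - 6*w - y^2 + y*(-4*w - 6)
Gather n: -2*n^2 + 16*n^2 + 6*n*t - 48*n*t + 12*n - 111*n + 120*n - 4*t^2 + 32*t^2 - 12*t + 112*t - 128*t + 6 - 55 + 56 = 14*n^2 + n*(21 - 42*t) + 28*t^2 - 28*t + 7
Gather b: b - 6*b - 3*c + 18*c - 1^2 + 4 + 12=-5*b + 15*c + 15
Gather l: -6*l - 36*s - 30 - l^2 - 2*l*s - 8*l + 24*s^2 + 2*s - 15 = -l^2 + l*(-2*s - 14) + 24*s^2 - 34*s - 45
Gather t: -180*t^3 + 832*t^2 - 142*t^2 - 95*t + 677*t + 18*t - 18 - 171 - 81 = -180*t^3 + 690*t^2 + 600*t - 270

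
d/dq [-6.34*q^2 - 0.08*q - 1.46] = -12.68*q - 0.08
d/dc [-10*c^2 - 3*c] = -20*c - 3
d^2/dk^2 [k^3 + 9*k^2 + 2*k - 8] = 6*k + 18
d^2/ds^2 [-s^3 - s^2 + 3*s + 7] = -6*s - 2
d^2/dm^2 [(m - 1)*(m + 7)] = 2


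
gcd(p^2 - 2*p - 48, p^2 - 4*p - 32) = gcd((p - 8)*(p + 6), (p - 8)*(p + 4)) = p - 8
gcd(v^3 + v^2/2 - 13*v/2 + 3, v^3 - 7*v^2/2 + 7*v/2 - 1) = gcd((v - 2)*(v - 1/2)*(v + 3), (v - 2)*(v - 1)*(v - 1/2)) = v^2 - 5*v/2 + 1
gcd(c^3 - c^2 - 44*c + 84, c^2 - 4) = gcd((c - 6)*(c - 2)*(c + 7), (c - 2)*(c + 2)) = c - 2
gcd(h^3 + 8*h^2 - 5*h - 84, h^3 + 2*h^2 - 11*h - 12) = h^2 + h - 12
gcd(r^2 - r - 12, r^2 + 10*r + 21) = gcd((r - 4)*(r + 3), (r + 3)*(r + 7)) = r + 3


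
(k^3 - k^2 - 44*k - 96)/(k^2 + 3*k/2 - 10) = 2*(k^2 - 5*k - 24)/(2*k - 5)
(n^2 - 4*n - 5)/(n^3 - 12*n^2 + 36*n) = (n^2 - 4*n - 5)/(n*(n^2 - 12*n + 36))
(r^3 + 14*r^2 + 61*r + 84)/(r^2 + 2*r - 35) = (r^2 + 7*r + 12)/(r - 5)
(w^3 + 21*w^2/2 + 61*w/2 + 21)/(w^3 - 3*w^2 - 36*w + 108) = (2*w^2 + 9*w + 7)/(2*(w^2 - 9*w + 18))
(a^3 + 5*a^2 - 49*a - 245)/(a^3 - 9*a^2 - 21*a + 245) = (a + 7)/(a - 7)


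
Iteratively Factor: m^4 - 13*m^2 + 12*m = (m - 1)*(m^3 + m^2 - 12*m) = (m - 1)*(m + 4)*(m^2 - 3*m) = (m - 3)*(m - 1)*(m + 4)*(m)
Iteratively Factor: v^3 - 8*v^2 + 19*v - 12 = (v - 1)*(v^2 - 7*v + 12) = (v - 3)*(v - 1)*(v - 4)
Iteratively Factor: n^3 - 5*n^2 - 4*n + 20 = (n - 5)*(n^2 - 4) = (n - 5)*(n - 2)*(n + 2)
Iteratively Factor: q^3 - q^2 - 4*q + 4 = (q + 2)*(q^2 - 3*q + 2) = (q - 2)*(q + 2)*(q - 1)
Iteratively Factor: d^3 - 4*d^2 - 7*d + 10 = (d - 1)*(d^2 - 3*d - 10) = (d - 1)*(d + 2)*(d - 5)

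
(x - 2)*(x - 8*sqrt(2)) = x^2 - 8*sqrt(2)*x - 2*x + 16*sqrt(2)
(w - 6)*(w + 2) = w^2 - 4*w - 12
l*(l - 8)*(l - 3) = l^3 - 11*l^2 + 24*l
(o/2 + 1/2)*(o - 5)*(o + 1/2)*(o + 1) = o^4/2 - 5*o^3/4 - 21*o^2/4 - 19*o/4 - 5/4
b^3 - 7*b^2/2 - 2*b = b*(b - 4)*(b + 1/2)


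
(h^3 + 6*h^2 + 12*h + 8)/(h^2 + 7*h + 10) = (h^2 + 4*h + 4)/(h + 5)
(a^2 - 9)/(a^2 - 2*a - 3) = (a + 3)/(a + 1)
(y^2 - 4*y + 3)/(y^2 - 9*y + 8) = (y - 3)/(y - 8)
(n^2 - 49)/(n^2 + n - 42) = (n - 7)/(n - 6)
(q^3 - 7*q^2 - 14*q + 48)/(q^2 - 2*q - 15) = (q^2 - 10*q + 16)/(q - 5)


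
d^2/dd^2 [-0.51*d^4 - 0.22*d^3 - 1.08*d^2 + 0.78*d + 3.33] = -6.12*d^2 - 1.32*d - 2.16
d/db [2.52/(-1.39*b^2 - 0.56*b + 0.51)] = (7.0056*b + 1.4112)/(1.39*b^2 + 0.56*b - 0.51)^2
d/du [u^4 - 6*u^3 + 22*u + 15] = 4*u^3 - 18*u^2 + 22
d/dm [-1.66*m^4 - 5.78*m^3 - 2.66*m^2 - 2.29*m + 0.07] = -6.64*m^3 - 17.34*m^2 - 5.32*m - 2.29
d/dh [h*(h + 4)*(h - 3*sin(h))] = -h*(h + 4)*(3*cos(h) - 1) + h*(h - 3*sin(h)) + (h + 4)*(h - 3*sin(h))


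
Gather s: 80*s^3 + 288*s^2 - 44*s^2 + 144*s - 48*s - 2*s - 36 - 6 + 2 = 80*s^3 + 244*s^2 + 94*s - 40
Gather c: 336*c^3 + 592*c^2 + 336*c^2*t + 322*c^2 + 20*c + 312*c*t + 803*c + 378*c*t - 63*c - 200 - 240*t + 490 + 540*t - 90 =336*c^3 + c^2*(336*t + 914) + c*(690*t + 760) + 300*t + 200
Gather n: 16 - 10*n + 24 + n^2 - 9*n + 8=n^2 - 19*n + 48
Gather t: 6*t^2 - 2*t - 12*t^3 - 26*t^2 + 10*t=-12*t^3 - 20*t^2 + 8*t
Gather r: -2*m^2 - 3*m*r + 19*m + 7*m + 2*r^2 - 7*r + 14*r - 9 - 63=-2*m^2 + 26*m + 2*r^2 + r*(7 - 3*m) - 72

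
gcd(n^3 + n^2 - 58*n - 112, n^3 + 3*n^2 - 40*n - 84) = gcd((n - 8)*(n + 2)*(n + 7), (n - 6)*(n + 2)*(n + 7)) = n^2 + 9*n + 14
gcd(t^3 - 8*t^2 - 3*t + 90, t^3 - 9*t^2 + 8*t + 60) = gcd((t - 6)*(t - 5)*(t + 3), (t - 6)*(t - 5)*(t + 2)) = t^2 - 11*t + 30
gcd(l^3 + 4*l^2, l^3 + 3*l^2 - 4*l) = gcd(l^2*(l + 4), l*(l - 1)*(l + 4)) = l^2 + 4*l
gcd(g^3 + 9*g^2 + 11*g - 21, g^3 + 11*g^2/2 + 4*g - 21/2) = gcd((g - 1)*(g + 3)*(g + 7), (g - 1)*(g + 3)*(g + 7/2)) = g^2 + 2*g - 3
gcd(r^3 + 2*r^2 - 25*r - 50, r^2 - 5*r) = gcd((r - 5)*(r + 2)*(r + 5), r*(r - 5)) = r - 5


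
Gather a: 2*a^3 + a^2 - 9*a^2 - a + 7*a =2*a^3 - 8*a^2 + 6*a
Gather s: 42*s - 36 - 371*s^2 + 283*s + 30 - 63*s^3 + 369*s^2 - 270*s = -63*s^3 - 2*s^2 + 55*s - 6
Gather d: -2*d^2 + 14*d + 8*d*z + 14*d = -2*d^2 + d*(8*z + 28)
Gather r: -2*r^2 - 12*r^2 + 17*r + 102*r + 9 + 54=-14*r^2 + 119*r + 63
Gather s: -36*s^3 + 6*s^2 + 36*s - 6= -36*s^3 + 6*s^2 + 36*s - 6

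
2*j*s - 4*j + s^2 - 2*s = (2*j + s)*(s - 2)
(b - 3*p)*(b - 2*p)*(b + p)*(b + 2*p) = b^4 - 2*b^3*p - 7*b^2*p^2 + 8*b*p^3 + 12*p^4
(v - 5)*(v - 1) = v^2 - 6*v + 5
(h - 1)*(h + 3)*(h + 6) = h^3 + 8*h^2 + 9*h - 18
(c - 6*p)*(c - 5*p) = c^2 - 11*c*p + 30*p^2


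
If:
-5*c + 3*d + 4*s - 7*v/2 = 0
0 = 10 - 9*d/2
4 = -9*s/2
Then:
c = 28/45 - 7*v/10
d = 20/9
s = -8/9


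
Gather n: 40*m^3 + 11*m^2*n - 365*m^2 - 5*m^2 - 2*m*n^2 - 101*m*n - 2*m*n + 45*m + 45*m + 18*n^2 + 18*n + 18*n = 40*m^3 - 370*m^2 + 90*m + n^2*(18 - 2*m) + n*(11*m^2 - 103*m + 36)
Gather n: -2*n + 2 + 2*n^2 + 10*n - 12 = 2*n^2 + 8*n - 10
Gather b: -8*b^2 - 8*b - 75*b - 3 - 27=-8*b^2 - 83*b - 30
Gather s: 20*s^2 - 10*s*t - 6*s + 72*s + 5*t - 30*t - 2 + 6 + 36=20*s^2 + s*(66 - 10*t) - 25*t + 40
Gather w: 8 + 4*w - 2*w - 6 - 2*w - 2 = 0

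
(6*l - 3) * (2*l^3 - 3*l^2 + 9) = 12*l^4 - 24*l^3 + 9*l^2 + 54*l - 27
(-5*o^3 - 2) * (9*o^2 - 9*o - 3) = -45*o^5 + 45*o^4 + 15*o^3 - 18*o^2 + 18*o + 6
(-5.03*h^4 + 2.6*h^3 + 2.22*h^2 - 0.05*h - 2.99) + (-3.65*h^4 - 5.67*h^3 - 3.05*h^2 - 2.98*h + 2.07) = -8.68*h^4 - 3.07*h^3 - 0.83*h^2 - 3.03*h - 0.92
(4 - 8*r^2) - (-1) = 5 - 8*r^2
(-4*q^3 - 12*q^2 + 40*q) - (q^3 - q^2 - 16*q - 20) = -5*q^3 - 11*q^2 + 56*q + 20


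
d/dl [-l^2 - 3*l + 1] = -2*l - 3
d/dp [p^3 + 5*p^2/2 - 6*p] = 3*p^2 + 5*p - 6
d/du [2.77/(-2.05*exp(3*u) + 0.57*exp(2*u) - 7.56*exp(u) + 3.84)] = (17.0355*exp(2*u) - 3.1578*exp(u) + 20.9412)*exp(u)/(2.05*exp(3*u) - 0.57*exp(2*u) + 7.56*exp(u) - 3.84)^2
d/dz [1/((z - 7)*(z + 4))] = (3 - 2*z)/(z^4 - 6*z^3 - 47*z^2 + 168*z + 784)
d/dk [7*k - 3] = 7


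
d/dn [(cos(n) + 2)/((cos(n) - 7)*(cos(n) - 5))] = (cos(n)^2 + 4*cos(n) - 59)*sin(n)/((cos(n) - 7)^2*(cos(n) - 5)^2)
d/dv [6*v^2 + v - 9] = 12*v + 1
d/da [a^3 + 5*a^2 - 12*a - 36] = 3*a^2 + 10*a - 12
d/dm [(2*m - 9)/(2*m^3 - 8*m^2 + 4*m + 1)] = 2*(-4*m^3 + 35*m^2 - 72*m + 19)/(4*m^6 - 32*m^5 + 80*m^4 - 60*m^3 + 8*m + 1)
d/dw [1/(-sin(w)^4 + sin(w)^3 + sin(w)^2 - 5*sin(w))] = (4*sin(w)^3 - 3*sin(w)^2 - 2*sin(w) + 5)*cos(w)/((-sin(w)*cos(w)^2 + cos(w)^2 + 4)^2*sin(w)^2)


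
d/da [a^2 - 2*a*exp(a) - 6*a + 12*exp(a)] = -2*a*exp(a) + 2*a + 10*exp(a) - 6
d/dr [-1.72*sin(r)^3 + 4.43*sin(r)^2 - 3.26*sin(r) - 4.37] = (-5.16*sin(r)^2 + 8.86*sin(r) - 3.26)*cos(r)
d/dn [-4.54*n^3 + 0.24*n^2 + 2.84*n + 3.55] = -13.62*n^2 + 0.48*n + 2.84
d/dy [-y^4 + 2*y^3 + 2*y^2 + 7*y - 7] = -4*y^3 + 6*y^2 + 4*y + 7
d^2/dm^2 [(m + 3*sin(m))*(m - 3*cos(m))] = 3*sqrt(2)*m*cos(m + pi/4) + 18*sin(2*m) + 6*sqrt(2)*sin(m + pi/4) + 2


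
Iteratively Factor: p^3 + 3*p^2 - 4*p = (p + 4)*(p^2 - p) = (p - 1)*(p + 4)*(p)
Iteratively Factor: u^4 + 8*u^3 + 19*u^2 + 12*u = (u + 4)*(u^3 + 4*u^2 + 3*u) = u*(u + 4)*(u^2 + 4*u + 3) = u*(u + 1)*(u + 4)*(u + 3)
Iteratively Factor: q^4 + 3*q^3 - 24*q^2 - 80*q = (q - 5)*(q^3 + 8*q^2 + 16*q) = (q - 5)*(q + 4)*(q^2 + 4*q) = (q - 5)*(q + 4)^2*(q)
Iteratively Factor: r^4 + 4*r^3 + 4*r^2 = (r + 2)*(r^3 + 2*r^2) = (r + 2)^2*(r^2) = r*(r + 2)^2*(r)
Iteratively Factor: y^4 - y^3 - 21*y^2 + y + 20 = (y + 4)*(y^3 - 5*y^2 - y + 5) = (y - 5)*(y + 4)*(y^2 - 1) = (y - 5)*(y + 1)*(y + 4)*(y - 1)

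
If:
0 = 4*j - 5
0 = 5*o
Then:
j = 5/4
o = 0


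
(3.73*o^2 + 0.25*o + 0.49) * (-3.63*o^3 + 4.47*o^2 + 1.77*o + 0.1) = -13.5399*o^5 + 15.7656*o^4 + 5.9409*o^3 + 3.0058*o^2 + 0.8923*o + 0.049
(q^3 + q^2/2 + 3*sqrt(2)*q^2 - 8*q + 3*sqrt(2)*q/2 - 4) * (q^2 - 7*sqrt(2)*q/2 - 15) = q^5 - sqrt(2)*q^4/2 + q^4/2 - 44*q^3 - sqrt(2)*q^3/4 - 17*sqrt(2)*q^2 - 22*q^2 - 17*sqrt(2)*q/2 + 120*q + 60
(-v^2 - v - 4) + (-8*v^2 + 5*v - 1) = -9*v^2 + 4*v - 5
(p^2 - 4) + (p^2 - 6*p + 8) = 2*p^2 - 6*p + 4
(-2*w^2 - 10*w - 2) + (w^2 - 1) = -w^2 - 10*w - 3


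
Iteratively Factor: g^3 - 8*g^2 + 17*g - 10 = (g - 5)*(g^2 - 3*g + 2) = (g - 5)*(g - 1)*(g - 2)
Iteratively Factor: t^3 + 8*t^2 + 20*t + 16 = (t + 2)*(t^2 + 6*t + 8) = (t + 2)*(t + 4)*(t + 2)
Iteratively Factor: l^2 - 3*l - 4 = (l - 4)*(l + 1)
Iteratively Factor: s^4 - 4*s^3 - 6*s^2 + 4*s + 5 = (s - 5)*(s^3 + s^2 - s - 1) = (s - 5)*(s + 1)*(s^2 - 1) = (s - 5)*(s + 1)^2*(s - 1)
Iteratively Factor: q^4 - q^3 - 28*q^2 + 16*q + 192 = (q - 4)*(q^3 + 3*q^2 - 16*q - 48) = (q - 4)*(q + 4)*(q^2 - q - 12) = (q - 4)^2*(q + 4)*(q + 3)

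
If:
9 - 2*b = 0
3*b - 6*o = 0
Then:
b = 9/2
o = 9/4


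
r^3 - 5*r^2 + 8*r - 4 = (r - 2)^2*(r - 1)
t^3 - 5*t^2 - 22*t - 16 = (t - 8)*(t + 1)*(t + 2)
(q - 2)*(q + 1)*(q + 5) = q^3 + 4*q^2 - 7*q - 10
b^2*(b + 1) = b^3 + b^2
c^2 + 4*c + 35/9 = (c + 5/3)*(c + 7/3)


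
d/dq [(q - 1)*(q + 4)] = 2*q + 3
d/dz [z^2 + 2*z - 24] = 2*z + 2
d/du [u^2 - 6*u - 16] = 2*u - 6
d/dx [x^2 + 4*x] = 2*x + 4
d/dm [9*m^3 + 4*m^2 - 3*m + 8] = 27*m^2 + 8*m - 3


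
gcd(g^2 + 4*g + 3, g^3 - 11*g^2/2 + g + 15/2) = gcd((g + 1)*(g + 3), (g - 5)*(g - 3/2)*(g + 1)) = g + 1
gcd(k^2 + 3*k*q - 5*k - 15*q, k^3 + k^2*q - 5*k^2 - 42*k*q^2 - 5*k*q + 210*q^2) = k - 5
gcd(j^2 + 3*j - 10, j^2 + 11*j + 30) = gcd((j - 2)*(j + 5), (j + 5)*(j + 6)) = j + 5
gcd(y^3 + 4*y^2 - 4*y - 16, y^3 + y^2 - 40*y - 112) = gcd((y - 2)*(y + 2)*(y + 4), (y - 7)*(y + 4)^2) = y + 4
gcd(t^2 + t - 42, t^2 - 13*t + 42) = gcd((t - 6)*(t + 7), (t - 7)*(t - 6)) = t - 6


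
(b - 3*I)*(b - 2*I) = b^2 - 5*I*b - 6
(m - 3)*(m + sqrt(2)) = m^2 - 3*m + sqrt(2)*m - 3*sqrt(2)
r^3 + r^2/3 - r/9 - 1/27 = (r - 1/3)*(r + 1/3)^2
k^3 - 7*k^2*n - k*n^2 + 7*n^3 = (k - 7*n)*(k - n)*(k + n)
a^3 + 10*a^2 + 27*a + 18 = (a + 1)*(a + 3)*(a + 6)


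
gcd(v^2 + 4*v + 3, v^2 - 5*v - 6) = v + 1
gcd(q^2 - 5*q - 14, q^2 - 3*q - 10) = q + 2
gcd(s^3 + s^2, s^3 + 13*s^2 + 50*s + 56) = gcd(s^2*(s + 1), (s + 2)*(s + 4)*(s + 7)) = 1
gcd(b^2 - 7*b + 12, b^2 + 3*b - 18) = b - 3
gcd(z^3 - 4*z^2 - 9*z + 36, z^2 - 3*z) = z - 3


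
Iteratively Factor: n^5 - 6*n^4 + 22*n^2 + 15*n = (n - 3)*(n^4 - 3*n^3 - 9*n^2 - 5*n) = (n - 3)*(n + 1)*(n^3 - 4*n^2 - 5*n) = n*(n - 3)*(n + 1)*(n^2 - 4*n - 5) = n*(n - 5)*(n - 3)*(n + 1)*(n + 1)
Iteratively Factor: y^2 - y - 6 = (y - 3)*(y + 2)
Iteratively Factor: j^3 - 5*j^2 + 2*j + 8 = (j - 2)*(j^2 - 3*j - 4) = (j - 2)*(j + 1)*(j - 4)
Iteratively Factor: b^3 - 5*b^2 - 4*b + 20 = (b - 5)*(b^2 - 4) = (b - 5)*(b + 2)*(b - 2)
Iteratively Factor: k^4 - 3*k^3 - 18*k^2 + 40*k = (k)*(k^3 - 3*k^2 - 18*k + 40) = k*(k - 5)*(k^2 + 2*k - 8) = k*(k - 5)*(k + 4)*(k - 2)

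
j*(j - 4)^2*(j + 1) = j^4 - 7*j^3 + 8*j^2 + 16*j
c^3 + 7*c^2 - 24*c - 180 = (c - 5)*(c + 6)^2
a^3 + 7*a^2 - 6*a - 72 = (a - 3)*(a + 4)*(a + 6)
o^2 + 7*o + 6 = (o + 1)*(o + 6)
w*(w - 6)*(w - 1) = w^3 - 7*w^2 + 6*w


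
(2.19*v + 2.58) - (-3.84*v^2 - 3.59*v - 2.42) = 3.84*v^2 + 5.78*v + 5.0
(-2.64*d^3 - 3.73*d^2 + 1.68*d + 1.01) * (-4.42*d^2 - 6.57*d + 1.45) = 11.6688*d^5 + 33.8314*d^4 + 13.2525*d^3 - 20.9103*d^2 - 4.1997*d + 1.4645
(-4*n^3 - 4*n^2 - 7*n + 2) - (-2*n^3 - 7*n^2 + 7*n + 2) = -2*n^3 + 3*n^2 - 14*n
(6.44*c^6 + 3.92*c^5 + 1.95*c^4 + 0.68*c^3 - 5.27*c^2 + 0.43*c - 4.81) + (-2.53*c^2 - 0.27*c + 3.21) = 6.44*c^6 + 3.92*c^5 + 1.95*c^4 + 0.68*c^3 - 7.8*c^2 + 0.16*c - 1.6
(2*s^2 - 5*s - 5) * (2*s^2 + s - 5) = 4*s^4 - 8*s^3 - 25*s^2 + 20*s + 25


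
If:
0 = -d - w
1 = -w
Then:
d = 1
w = -1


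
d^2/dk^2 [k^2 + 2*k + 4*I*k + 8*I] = 2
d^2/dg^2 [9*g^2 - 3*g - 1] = 18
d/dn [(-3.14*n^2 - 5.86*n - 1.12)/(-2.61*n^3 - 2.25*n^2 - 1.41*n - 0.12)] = (-8.1954*n^4 - 30.5892*n^3 - 17.5272*n^2 - 4.2864*n - 0.876)/(6.8121*n^6 + 11.745*n^5 + 12.4227*n^4 + 6.9714*n^3 + 2.5281*n^2 + 0.3384*n + 0.0144)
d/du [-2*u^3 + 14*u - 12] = 14 - 6*u^2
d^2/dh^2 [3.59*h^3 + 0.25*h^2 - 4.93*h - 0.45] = 21.54*h + 0.5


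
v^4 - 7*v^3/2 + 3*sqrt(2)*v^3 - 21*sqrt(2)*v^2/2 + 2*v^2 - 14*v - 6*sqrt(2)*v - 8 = (v - 4)*(v + 1/2)*(v + sqrt(2))*(v + 2*sqrt(2))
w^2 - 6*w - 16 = (w - 8)*(w + 2)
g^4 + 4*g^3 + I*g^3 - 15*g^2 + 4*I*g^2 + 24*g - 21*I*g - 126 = (g - 3)*(g + 7)*(g - 2*I)*(g + 3*I)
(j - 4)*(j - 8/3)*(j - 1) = j^3 - 23*j^2/3 + 52*j/3 - 32/3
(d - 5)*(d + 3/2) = d^2 - 7*d/2 - 15/2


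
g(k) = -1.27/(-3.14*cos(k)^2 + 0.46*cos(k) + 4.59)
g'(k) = -1.27*(-6.28*sin(k)*cos(k) + 0.46*sin(k))/(-3.14*cos(k)^2 + 0.46*cos(k) + 4.59)^2 = (7.9756*cos(k) - 0.5842)*sin(k)/(-3.14*cos(k)^2 + 0.46*cos(k) + 4.59)^2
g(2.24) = -0.41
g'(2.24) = -0.45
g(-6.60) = -0.58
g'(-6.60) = -0.45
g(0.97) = -0.33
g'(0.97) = 0.22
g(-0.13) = -0.65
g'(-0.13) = -0.25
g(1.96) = -0.32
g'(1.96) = -0.21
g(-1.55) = -0.28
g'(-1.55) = 0.02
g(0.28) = -0.60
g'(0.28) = 0.43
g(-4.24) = -0.34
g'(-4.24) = -0.27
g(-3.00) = -1.20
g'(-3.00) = 1.07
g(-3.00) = -1.20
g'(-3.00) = 1.07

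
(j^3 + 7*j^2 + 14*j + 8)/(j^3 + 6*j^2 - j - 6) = (j^2 + 6*j + 8)/(j^2 + 5*j - 6)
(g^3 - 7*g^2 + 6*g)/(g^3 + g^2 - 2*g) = (g - 6)/(g + 2)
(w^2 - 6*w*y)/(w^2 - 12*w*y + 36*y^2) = w/(w - 6*y)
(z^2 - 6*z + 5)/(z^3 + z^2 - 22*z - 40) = (z - 1)/(z^2 + 6*z + 8)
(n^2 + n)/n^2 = (n + 1)/n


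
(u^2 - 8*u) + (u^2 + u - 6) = 2*u^2 - 7*u - 6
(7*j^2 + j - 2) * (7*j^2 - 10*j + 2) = 49*j^4 - 63*j^3 - 10*j^2 + 22*j - 4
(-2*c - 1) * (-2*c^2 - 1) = 4*c^3 + 2*c^2 + 2*c + 1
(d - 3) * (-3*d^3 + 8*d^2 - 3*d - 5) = -3*d^4 + 17*d^3 - 27*d^2 + 4*d + 15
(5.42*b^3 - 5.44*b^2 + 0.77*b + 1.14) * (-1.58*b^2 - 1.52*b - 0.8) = -8.5636*b^5 + 0.3568*b^4 + 2.7162*b^3 + 1.3804*b^2 - 2.3488*b - 0.912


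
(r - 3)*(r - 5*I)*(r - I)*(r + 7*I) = r^4 - 3*r^3 + I*r^3 + 37*r^2 - 3*I*r^2 - 111*r - 35*I*r + 105*I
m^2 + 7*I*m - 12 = (m + 3*I)*(m + 4*I)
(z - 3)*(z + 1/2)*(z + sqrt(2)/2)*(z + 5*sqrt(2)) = z^4 - 5*z^3/2 + 11*sqrt(2)*z^3/2 - 55*sqrt(2)*z^2/4 + 7*z^2/2 - 25*z/2 - 33*sqrt(2)*z/4 - 15/2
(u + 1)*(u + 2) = u^2 + 3*u + 2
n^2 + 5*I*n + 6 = (n - I)*(n + 6*I)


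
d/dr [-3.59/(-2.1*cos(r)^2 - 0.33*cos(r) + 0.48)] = (15.078*cos(r) + 1.1847)*sin(r)/(2.1*cos(r)^2 + 0.33*cos(r) - 0.48)^2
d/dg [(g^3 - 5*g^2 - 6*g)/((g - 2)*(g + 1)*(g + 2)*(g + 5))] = (-g^4 + 12*g^3 + 26*g^2 - 40*g + 120)/(g^6 + 10*g^5 + 17*g^4 - 80*g^3 - 184*g^2 + 160*g + 400)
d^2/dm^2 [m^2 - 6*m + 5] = 2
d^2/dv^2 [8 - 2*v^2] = -4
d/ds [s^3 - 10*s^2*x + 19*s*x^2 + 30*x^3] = 3*s^2 - 20*s*x + 19*x^2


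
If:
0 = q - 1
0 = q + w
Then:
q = 1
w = -1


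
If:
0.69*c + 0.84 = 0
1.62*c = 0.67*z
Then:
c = -1.22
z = -2.94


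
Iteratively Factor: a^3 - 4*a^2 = (a - 4)*(a^2) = a*(a - 4)*(a)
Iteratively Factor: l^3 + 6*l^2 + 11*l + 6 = (l + 1)*(l^2 + 5*l + 6) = (l + 1)*(l + 3)*(l + 2)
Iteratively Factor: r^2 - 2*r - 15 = (r + 3)*(r - 5)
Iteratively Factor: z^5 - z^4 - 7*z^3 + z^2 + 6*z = (z - 1)*(z^4 - 7*z^2 - 6*z) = (z - 3)*(z - 1)*(z^3 + 3*z^2 + 2*z) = (z - 3)*(z - 1)*(z + 2)*(z^2 + z) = z*(z - 3)*(z - 1)*(z + 2)*(z + 1)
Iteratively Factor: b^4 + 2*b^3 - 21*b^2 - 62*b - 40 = (b + 2)*(b^3 - 21*b - 20) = (b + 1)*(b + 2)*(b^2 - b - 20) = (b + 1)*(b + 2)*(b + 4)*(b - 5)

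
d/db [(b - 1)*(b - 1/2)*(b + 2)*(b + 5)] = 4*b^3 + 33*b^2/2 - 23/2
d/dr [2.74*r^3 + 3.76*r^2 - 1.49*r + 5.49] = 8.22*r^2 + 7.52*r - 1.49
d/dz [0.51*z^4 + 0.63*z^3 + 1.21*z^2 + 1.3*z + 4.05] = 2.04*z^3 + 1.89*z^2 + 2.42*z + 1.3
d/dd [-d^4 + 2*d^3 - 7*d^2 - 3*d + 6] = -4*d^3 + 6*d^2 - 14*d - 3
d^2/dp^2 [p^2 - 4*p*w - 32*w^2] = 2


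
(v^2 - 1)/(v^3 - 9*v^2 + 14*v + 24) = (v - 1)/(v^2 - 10*v + 24)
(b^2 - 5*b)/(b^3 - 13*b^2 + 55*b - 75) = b/(b^2 - 8*b + 15)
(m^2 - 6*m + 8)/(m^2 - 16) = (m - 2)/(m + 4)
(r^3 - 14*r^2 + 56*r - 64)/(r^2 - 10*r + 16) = r - 4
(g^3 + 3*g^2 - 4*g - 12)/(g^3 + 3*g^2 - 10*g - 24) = (g^2 + g - 6)/(g^2 + g - 12)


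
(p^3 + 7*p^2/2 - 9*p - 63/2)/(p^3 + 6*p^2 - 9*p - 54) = (p + 7/2)/(p + 6)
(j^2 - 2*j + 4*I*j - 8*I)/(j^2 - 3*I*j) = (j^2 - 2*j + 4*I*j - 8*I)/(j*(j - 3*I))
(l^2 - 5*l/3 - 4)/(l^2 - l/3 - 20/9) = 3*(l - 3)/(3*l - 5)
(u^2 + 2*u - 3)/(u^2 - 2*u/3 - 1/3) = 3*(u + 3)/(3*u + 1)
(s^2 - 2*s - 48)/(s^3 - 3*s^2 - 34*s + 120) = (s - 8)/(s^2 - 9*s + 20)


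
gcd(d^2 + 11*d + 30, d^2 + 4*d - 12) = d + 6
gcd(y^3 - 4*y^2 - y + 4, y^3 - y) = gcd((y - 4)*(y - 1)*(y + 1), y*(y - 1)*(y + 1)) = y^2 - 1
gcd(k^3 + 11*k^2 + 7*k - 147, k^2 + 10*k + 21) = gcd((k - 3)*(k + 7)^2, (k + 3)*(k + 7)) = k + 7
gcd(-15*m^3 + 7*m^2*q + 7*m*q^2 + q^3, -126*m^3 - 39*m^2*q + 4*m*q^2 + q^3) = 3*m + q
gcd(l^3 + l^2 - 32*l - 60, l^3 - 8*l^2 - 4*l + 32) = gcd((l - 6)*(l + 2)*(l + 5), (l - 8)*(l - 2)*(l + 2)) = l + 2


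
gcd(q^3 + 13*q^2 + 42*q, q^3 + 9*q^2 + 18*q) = q^2 + 6*q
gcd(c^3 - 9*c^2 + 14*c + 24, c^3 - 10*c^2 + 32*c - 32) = c - 4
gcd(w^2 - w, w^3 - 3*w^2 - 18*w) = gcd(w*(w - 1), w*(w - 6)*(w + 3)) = w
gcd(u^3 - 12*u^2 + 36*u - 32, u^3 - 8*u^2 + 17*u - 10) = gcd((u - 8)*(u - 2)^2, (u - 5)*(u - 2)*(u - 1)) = u - 2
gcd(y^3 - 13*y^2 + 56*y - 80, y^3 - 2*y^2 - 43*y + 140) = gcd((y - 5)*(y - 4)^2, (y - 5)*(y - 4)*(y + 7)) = y^2 - 9*y + 20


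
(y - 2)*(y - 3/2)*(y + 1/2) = y^3 - 3*y^2 + 5*y/4 + 3/2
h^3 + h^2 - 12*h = h*(h - 3)*(h + 4)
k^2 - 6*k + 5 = (k - 5)*(k - 1)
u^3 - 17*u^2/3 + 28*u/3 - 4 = (u - 3)*(u - 2)*(u - 2/3)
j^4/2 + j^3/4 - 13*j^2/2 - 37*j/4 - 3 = (j/2 + 1/2)*(j - 4)*(j + 1/2)*(j + 3)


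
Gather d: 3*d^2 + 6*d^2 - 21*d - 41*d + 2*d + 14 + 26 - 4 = 9*d^2 - 60*d + 36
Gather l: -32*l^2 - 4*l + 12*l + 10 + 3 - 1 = -32*l^2 + 8*l + 12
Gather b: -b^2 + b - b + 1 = 1 - b^2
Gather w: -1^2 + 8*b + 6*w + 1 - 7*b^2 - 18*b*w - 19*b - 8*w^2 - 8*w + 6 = -7*b^2 - 11*b - 8*w^2 + w*(-18*b - 2) + 6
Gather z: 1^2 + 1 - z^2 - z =-z^2 - z + 2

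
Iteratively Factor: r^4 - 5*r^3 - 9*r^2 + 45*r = (r - 5)*(r^3 - 9*r) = (r - 5)*(r + 3)*(r^2 - 3*r) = (r - 5)*(r - 3)*(r + 3)*(r)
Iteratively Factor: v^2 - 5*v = (v - 5)*(v)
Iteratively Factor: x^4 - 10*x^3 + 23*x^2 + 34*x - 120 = (x - 4)*(x^3 - 6*x^2 - x + 30) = (x - 5)*(x - 4)*(x^2 - x - 6) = (x - 5)*(x - 4)*(x - 3)*(x + 2)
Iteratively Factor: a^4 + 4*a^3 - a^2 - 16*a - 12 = (a + 1)*(a^3 + 3*a^2 - 4*a - 12) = (a + 1)*(a + 3)*(a^2 - 4) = (a + 1)*(a + 2)*(a + 3)*(a - 2)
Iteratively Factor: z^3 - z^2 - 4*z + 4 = (z + 2)*(z^2 - 3*z + 2) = (z - 1)*(z + 2)*(z - 2)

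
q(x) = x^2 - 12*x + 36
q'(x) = 2*x - 12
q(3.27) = 7.45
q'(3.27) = -5.46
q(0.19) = 33.76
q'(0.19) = -11.62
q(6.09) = 0.01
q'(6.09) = 0.18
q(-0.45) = 41.60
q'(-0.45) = -12.90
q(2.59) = 11.63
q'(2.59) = -6.82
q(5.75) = 0.06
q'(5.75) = -0.50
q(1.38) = 21.34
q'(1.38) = -9.24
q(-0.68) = 44.62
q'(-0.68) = -13.36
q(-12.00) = 324.00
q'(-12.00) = -36.00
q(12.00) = 36.00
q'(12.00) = 12.00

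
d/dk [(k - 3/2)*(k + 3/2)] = 2*k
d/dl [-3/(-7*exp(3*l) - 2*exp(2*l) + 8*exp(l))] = 3*(-21*exp(2*l) - 4*exp(l) + 8)*exp(-l)/(7*exp(2*l) + 2*exp(l) - 8)^2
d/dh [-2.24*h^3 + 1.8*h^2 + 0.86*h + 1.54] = -6.72*h^2 + 3.6*h + 0.86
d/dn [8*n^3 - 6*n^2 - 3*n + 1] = 24*n^2 - 12*n - 3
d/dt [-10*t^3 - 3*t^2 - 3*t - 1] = -30*t^2 - 6*t - 3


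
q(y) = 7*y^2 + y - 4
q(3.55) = 87.77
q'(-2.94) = -40.16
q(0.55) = -1.33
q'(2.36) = 34.04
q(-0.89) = 0.65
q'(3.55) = 50.70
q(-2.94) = 53.57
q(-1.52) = 10.65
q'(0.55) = 8.70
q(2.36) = 37.35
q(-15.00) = 1556.00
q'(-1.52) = -20.28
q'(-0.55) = -6.70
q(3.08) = 65.48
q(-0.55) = -2.43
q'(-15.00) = -209.00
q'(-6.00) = -83.00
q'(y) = 14*y + 1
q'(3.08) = 44.12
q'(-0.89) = -11.46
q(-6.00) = 242.00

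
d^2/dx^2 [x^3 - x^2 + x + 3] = 6*x - 2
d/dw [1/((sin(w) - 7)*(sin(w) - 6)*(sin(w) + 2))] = (-3*sin(w)^2 + 22*sin(w) - 16)*cos(w)/((sin(w) - 7)^2*(sin(w) - 6)^2*(sin(w) + 2)^2)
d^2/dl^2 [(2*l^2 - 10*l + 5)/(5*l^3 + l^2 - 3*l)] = 2*(50*l^6 - 750*l^5 + 690*l^4 + 46*l^3 - 210*l^2 - 45*l + 45)/(l^3*(125*l^6 + 75*l^5 - 210*l^4 - 89*l^3 + 126*l^2 + 27*l - 27))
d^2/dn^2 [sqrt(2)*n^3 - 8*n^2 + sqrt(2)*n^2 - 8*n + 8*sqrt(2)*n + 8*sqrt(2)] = 6*sqrt(2)*n - 16 + 2*sqrt(2)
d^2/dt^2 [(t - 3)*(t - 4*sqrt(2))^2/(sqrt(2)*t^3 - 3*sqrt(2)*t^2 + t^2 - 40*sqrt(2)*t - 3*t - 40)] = 2*(-17*sqrt(2)*t^6 + 153*sqrt(2)*t^5 + 432*t^5 - 2043*sqrt(2)*t^4 - 2448*t^4 + 2595*sqrt(2)*t^3 + 6616*t^3 + 15192*sqrt(2)*t^2 + 34848*t^2 - 76896*t - 11232*sqrt(2)*t - 397344 - 78400*sqrt(2))/(2*sqrt(2)*t^9 - 18*sqrt(2)*t^8 + 6*t^8 - 183*sqrt(2)*t^7 - 54*t^7 - 557*t^6 + 1359*sqrt(2)*t^6 + 4149*t^5 + 7161*sqrt(2)*t^5 - 26721*sqrt(2)*t^4 + 22227*t^4 - 116840*sqrt(2)*t^3 - 85707*t^3 - 380280*t^2 - 43200*sqrt(2)*t^2 - 192000*sqrt(2)*t - 14400*t - 64000)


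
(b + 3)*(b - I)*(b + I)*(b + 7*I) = b^4 + 3*b^3 + 7*I*b^3 + b^2 + 21*I*b^2 + 3*b + 7*I*b + 21*I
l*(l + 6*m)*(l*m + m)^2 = l^4*m^2 + 6*l^3*m^3 + 2*l^3*m^2 + 12*l^2*m^3 + l^2*m^2 + 6*l*m^3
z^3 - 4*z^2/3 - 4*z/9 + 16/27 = (z - 4/3)*(z - 2/3)*(z + 2/3)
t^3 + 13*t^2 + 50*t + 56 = (t + 2)*(t + 4)*(t + 7)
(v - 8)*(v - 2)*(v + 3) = v^3 - 7*v^2 - 14*v + 48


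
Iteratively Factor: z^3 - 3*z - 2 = (z + 1)*(z^2 - z - 2) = (z - 2)*(z + 1)*(z + 1)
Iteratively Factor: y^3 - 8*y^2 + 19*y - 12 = (y - 3)*(y^2 - 5*y + 4) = (y - 3)*(y - 1)*(y - 4)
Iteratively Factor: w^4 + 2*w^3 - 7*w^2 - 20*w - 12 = (w + 2)*(w^3 - 7*w - 6) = (w + 1)*(w + 2)*(w^2 - w - 6) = (w + 1)*(w + 2)^2*(w - 3)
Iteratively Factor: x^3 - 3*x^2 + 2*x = (x)*(x^2 - 3*x + 2) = x*(x - 2)*(x - 1)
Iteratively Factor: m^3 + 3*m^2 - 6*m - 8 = (m - 2)*(m^2 + 5*m + 4) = (m - 2)*(m + 1)*(m + 4)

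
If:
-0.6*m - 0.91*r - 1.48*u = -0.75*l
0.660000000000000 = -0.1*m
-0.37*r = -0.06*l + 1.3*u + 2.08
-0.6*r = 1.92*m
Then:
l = 5.86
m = -6.60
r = 21.12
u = -7.34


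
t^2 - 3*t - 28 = (t - 7)*(t + 4)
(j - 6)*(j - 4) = j^2 - 10*j + 24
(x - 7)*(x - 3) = x^2 - 10*x + 21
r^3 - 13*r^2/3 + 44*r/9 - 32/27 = (r - 8/3)*(r - 4/3)*(r - 1/3)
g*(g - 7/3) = g^2 - 7*g/3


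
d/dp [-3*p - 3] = -3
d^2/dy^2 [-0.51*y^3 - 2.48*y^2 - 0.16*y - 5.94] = -3.06*y - 4.96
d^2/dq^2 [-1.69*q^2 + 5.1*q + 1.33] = -3.38000000000000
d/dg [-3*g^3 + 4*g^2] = g*(8 - 9*g)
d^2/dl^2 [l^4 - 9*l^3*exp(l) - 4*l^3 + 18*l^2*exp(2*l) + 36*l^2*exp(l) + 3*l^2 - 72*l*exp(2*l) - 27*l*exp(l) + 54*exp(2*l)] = -9*l^3*exp(l) + 72*l^2*exp(2*l) - 18*l^2*exp(l) + 12*l^2 - 144*l*exp(2*l) + 63*l*exp(l) - 24*l - 36*exp(2*l) + 18*exp(l) + 6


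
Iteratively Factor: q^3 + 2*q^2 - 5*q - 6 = (q + 3)*(q^2 - q - 2) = (q + 1)*(q + 3)*(q - 2)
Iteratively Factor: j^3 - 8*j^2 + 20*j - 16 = (j - 2)*(j^2 - 6*j + 8) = (j - 4)*(j - 2)*(j - 2)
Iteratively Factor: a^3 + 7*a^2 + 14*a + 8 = (a + 2)*(a^2 + 5*a + 4) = (a + 1)*(a + 2)*(a + 4)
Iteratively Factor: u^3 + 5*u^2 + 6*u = (u + 2)*(u^2 + 3*u) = (u + 2)*(u + 3)*(u)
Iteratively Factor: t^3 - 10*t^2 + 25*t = (t - 5)*(t^2 - 5*t) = (t - 5)^2*(t)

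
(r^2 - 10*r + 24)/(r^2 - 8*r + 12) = (r - 4)/(r - 2)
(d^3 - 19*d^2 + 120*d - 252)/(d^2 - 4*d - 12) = (d^2 - 13*d + 42)/(d + 2)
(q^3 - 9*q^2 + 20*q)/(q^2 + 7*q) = (q^2 - 9*q + 20)/(q + 7)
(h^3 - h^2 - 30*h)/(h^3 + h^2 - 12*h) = (h^2 - h - 30)/(h^2 + h - 12)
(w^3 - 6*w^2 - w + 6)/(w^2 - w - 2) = (w^2 - 7*w + 6)/(w - 2)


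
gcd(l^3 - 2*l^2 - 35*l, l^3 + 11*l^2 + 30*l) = l^2 + 5*l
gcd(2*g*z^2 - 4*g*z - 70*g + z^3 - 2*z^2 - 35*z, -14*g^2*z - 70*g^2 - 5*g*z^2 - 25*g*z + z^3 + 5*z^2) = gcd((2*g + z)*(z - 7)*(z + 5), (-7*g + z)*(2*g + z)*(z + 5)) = 2*g*z + 10*g + z^2 + 5*z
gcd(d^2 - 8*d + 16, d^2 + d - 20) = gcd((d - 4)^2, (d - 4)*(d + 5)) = d - 4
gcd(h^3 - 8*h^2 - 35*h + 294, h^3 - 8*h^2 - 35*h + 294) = h^3 - 8*h^2 - 35*h + 294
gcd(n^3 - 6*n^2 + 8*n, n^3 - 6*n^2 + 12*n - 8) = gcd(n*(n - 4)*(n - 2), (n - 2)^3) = n - 2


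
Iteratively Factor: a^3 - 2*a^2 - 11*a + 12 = (a - 1)*(a^2 - a - 12) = (a - 4)*(a - 1)*(a + 3)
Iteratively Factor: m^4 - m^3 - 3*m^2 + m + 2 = (m - 2)*(m^3 + m^2 - m - 1) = (m - 2)*(m - 1)*(m^2 + 2*m + 1) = (m - 2)*(m - 1)*(m + 1)*(m + 1)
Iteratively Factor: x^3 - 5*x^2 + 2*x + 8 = (x - 2)*(x^2 - 3*x - 4) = (x - 4)*(x - 2)*(x + 1)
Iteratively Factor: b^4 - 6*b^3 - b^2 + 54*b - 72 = (b + 3)*(b^3 - 9*b^2 + 26*b - 24) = (b - 3)*(b + 3)*(b^2 - 6*b + 8) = (b - 3)*(b - 2)*(b + 3)*(b - 4)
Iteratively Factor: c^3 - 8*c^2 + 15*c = (c - 5)*(c^2 - 3*c) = (c - 5)*(c - 3)*(c)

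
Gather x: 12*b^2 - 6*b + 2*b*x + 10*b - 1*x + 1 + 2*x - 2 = 12*b^2 + 4*b + x*(2*b + 1) - 1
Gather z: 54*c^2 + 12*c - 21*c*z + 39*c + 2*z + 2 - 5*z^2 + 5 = 54*c^2 + 51*c - 5*z^2 + z*(2 - 21*c) + 7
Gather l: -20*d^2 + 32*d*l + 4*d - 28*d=-20*d^2 + 32*d*l - 24*d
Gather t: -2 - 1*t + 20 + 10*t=9*t + 18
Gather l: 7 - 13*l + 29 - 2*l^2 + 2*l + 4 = -2*l^2 - 11*l + 40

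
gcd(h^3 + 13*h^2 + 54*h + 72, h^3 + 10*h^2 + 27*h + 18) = h^2 + 9*h + 18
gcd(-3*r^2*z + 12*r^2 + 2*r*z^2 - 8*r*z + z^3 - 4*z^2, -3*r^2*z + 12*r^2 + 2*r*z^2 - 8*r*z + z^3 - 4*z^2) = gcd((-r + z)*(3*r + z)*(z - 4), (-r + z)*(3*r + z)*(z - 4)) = -3*r^2*z + 12*r^2 + 2*r*z^2 - 8*r*z + z^3 - 4*z^2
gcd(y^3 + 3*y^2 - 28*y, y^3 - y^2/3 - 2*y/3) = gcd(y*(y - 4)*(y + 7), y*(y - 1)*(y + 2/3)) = y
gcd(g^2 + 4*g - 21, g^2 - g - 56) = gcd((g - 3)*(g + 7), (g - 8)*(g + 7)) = g + 7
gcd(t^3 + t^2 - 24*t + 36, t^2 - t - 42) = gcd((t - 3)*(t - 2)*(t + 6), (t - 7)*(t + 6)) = t + 6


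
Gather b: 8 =8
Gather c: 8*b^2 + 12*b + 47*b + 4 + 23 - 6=8*b^2 + 59*b + 21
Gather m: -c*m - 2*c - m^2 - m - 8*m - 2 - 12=-2*c - m^2 + m*(-c - 9) - 14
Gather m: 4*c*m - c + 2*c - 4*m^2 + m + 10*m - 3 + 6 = c - 4*m^2 + m*(4*c + 11) + 3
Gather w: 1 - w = 1 - w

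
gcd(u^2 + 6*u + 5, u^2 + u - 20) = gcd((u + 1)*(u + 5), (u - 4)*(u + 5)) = u + 5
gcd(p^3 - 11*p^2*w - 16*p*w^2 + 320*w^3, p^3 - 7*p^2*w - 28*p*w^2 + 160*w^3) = p^2 - 3*p*w - 40*w^2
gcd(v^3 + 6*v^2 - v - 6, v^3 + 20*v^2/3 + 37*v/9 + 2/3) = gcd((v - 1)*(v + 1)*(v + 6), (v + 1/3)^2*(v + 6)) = v + 6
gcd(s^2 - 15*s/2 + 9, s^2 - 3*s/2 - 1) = 1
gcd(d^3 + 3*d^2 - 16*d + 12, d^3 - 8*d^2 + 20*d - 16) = d - 2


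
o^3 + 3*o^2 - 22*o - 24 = (o - 4)*(o + 1)*(o + 6)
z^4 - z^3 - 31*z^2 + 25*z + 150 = (z - 5)*(z - 3)*(z + 2)*(z + 5)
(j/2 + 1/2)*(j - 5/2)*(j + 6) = j^3/2 + 9*j^2/4 - 23*j/4 - 15/2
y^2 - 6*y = y*(y - 6)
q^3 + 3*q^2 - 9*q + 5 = (q - 1)^2*(q + 5)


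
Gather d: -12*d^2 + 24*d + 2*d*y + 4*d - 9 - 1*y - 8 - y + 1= -12*d^2 + d*(2*y + 28) - 2*y - 16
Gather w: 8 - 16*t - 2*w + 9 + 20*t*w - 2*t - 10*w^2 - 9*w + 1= -18*t - 10*w^2 + w*(20*t - 11) + 18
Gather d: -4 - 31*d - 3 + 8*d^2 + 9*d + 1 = 8*d^2 - 22*d - 6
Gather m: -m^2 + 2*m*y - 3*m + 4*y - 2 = -m^2 + m*(2*y - 3) + 4*y - 2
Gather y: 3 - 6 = -3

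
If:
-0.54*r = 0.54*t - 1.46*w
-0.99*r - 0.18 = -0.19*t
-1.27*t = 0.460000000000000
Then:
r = -0.25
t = -0.36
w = -0.23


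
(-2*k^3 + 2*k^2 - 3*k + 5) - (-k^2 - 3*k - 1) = -2*k^3 + 3*k^2 + 6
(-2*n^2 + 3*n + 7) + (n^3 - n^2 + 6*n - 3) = n^3 - 3*n^2 + 9*n + 4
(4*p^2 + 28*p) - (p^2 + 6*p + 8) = 3*p^2 + 22*p - 8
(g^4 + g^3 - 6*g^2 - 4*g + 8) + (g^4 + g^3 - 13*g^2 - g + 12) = 2*g^4 + 2*g^3 - 19*g^2 - 5*g + 20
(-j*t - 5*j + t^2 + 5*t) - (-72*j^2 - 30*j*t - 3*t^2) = 72*j^2 + 29*j*t - 5*j + 4*t^2 + 5*t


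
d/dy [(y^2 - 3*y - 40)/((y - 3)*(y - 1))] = (-y^2 + 86*y - 169)/(y^4 - 8*y^3 + 22*y^2 - 24*y + 9)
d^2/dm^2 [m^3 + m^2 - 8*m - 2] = 6*m + 2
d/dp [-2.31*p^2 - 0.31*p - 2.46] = -4.62*p - 0.31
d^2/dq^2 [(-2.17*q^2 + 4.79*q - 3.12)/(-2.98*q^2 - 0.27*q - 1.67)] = (-2.8421709430404e-14*q^4 - 88.566196*q^3 + 101.445756*q^2 + 158.089596*q - 14.17564)/(26.463592*q^6 + 7.193124*q^5 + 45.14253*q^4 + 8.081775*q^3 + 25.297995*q^2 + 2.259009*q + 4.657463)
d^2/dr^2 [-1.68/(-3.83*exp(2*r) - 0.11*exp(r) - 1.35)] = (1.68*(7.66*exp(r) + 0.11)*(15.32*exp(r) + 0.22)*exp(r) - (25.7376*exp(r) + 0.1848)*(3.83*exp(2*r) + 0.11*exp(r) + 1.35))*exp(r)/(3.83*exp(2*r) + 0.11*exp(r) + 1.35)^3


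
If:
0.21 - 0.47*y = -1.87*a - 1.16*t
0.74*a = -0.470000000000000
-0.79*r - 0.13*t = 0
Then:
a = -0.64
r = -0.0666739415102575*y - 0.138696367690257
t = 0.405172413793103*y + 0.84284715750233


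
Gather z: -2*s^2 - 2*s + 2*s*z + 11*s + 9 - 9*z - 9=-2*s^2 + 9*s + z*(2*s - 9)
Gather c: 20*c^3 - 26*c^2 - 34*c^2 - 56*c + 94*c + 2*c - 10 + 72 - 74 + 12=20*c^3 - 60*c^2 + 40*c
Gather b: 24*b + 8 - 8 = 24*b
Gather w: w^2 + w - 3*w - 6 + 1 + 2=w^2 - 2*w - 3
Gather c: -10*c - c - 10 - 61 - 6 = -11*c - 77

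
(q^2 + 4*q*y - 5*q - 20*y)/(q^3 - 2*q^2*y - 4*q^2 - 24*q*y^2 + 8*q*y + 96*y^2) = (5 - q)/(-q^2 + 6*q*y + 4*q - 24*y)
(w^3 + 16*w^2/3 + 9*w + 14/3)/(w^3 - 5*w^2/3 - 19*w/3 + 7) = (w^2 + 3*w + 2)/(w^2 - 4*w + 3)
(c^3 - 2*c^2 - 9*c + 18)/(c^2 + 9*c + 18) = (c^2 - 5*c + 6)/(c + 6)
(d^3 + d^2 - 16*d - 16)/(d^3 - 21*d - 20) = (d - 4)/(d - 5)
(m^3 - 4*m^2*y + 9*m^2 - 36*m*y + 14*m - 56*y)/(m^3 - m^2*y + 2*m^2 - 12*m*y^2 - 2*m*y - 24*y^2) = (m + 7)/(m + 3*y)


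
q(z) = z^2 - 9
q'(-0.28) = -0.56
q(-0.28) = -8.92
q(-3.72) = 4.84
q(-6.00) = 27.00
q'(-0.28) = -0.56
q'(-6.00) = -12.00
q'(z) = 2*z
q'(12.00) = 24.00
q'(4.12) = 8.24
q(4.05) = 7.40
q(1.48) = -6.81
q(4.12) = 7.97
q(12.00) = 135.00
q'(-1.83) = -3.66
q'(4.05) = 8.10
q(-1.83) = -5.65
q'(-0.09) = -0.18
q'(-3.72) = -7.44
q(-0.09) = -8.99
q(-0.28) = -8.92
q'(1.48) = 2.96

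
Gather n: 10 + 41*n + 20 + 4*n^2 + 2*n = 4*n^2 + 43*n + 30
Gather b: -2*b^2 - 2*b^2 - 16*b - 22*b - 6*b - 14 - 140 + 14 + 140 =-4*b^2 - 44*b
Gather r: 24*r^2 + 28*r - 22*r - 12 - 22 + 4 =24*r^2 + 6*r - 30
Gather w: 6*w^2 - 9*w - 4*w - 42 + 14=6*w^2 - 13*w - 28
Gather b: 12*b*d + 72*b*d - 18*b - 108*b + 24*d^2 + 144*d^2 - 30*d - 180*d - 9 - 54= b*(84*d - 126) + 168*d^2 - 210*d - 63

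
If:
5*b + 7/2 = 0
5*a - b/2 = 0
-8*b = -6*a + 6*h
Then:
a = -7/100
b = -7/10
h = 259/300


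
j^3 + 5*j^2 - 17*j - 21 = (j - 3)*(j + 1)*(j + 7)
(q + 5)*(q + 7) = q^2 + 12*q + 35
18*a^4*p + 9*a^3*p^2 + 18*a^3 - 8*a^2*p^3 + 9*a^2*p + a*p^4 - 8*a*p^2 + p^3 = (-6*a + p)*(-3*a + p)*(a + p)*(a*p + 1)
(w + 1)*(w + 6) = w^2 + 7*w + 6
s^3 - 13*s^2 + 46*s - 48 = (s - 8)*(s - 3)*(s - 2)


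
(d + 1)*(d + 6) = d^2 + 7*d + 6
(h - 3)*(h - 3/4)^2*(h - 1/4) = h^4 - 19*h^3/4 + 99*h^2/16 - 189*h/64 + 27/64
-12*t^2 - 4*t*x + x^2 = (-6*t + x)*(2*t + x)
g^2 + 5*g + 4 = (g + 1)*(g + 4)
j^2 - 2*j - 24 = (j - 6)*(j + 4)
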